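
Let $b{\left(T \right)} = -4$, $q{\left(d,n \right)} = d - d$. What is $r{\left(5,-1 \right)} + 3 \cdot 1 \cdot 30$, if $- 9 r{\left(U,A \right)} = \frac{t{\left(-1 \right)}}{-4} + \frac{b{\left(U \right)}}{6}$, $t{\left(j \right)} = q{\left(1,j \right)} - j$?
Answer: $\frac{9731}{108} \approx 90.102$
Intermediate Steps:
$q{\left(d,n \right)} = 0$
$t{\left(j \right)} = - j$ ($t{\left(j \right)} = 0 - j = - j$)
$r{\left(U,A \right)} = \frac{11}{108}$ ($r{\left(U,A \right)} = - \frac{\frac{\left(-1\right) \left(-1\right)}{-4} - \frac{4}{6}}{9} = - \frac{1 \left(- \frac{1}{4}\right) - \frac{2}{3}}{9} = - \frac{- \frac{1}{4} - \frac{2}{3}}{9} = \left(- \frac{1}{9}\right) \left(- \frac{11}{12}\right) = \frac{11}{108}$)
$r{\left(5,-1 \right)} + 3 \cdot 1 \cdot 30 = \frac{11}{108} + 3 \cdot 1 \cdot 30 = \frac{11}{108} + 3 \cdot 30 = \frac{11}{108} + 90 = \frac{9731}{108}$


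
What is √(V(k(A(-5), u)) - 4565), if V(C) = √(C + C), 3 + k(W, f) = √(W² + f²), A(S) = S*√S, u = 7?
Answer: √(-4565 + √2*√(-3 + 2*I*√19)) ≈ 0.0259 + 67.546*I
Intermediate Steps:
A(S) = S^(3/2)
k(W, f) = -3 + √(W² + f²)
V(C) = √2*√C (V(C) = √(2*C) = √2*√C)
√(V(k(A(-5), u)) - 4565) = √(√2*√(-3 + √(((-5)^(3/2))² + 7²)) - 4565) = √(√2*√(-3 + √((-5*I*√5)² + 49)) - 4565) = √(√2*√(-3 + √(-125 + 49)) - 4565) = √(√2*√(-3 + √(-76)) - 4565) = √(√2*√(-3 + 2*I*√19) - 4565) = √(-4565 + √2*√(-3 + 2*I*√19))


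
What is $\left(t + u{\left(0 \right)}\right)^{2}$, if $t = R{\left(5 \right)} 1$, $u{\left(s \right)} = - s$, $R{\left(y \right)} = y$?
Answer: $25$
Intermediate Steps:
$t = 5$ ($t = 5 \cdot 1 = 5$)
$\left(t + u{\left(0 \right)}\right)^{2} = \left(5 - 0\right)^{2} = \left(5 + 0\right)^{2} = 5^{2} = 25$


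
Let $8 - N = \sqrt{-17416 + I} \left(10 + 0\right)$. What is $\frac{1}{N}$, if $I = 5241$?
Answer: $\frac{2}{304391} + \frac{25 i \sqrt{487}}{608782} \approx 6.5705 \cdot 10^{-6} + 0.00090624 i$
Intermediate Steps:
$N = 8 - 50 i \sqrt{487}$ ($N = 8 - \sqrt{-17416 + 5241} \left(10 + 0\right) = 8 - \sqrt{-12175} \cdot 10 = 8 - 5 i \sqrt{487} \cdot 10 = 8 - 50 i \sqrt{487} \approx 8.0 - 1103.4 i$)
$\frac{1}{N} = \frac{1}{8 - 50 i \sqrt{487}}$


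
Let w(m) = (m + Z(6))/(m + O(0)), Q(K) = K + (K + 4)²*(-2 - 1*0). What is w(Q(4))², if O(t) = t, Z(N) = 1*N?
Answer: 3481/3844 ≈ 0.90557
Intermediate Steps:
Z(N) = N
Q(K) = K - 2*(4 + K)² (Q(K) = K + (4 + K)²*(-2 + 0) = K + (4 + K)²*(-2) = K - 2*(4 + K)²)
w(m) = (6 + m)/m (w(m) = (m + 6)/(m + 0) = (6 + m)/m)
w(Q(4))² = ((6 + (4 - 2*(4 + 4)²))/(4 - 2*(4 + 4)²))² = ((6 + (4 - 2*8²))/(4 - 2*8²))² = ((6 + (4 - 2*64))/(4 - 2*64))² = ((6 + (4 - 128))/(4 - 128))² = ((6 - 124)/(-124))² = (-1/124*(-118))² = (59/62)² = 3481/3844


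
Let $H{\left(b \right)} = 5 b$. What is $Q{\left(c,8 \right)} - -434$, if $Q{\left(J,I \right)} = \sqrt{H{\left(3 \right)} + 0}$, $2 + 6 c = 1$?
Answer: $434 + \sqrt{15} \approx 437.87$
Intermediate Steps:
$c = - \frac{1}{6}$ ($c = - \frac{1}{3} + \frac{1}{6} \cdot 1 = - \frac{1}{3} + \frac{1}{6} = - \frac{1}{6} \approx -0.16667$)
$Q{\left(J,I \right)} = \sqrt{15}$ ($Q{\left(J,I \right)} = \sqrt{5 \cdot 3 + 0} = \sqrt{15 + 0} = \sqrt{15}$)
$Q{\left(c,8 \right)} - -434 = \sqrt{15} - -434 = \sqrt{15} + 434 = 434 + \sqrt{15}$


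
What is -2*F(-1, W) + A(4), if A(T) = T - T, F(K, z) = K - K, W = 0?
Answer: 0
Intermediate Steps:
F(K, z) = 0
A(T) = 0
-2*F(-1, W) + A(4) = -2*0 + 0 = 0 + 0 = 0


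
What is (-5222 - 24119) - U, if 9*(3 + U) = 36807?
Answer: -100283/3 ≈ -33428.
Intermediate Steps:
U = 12260/3 (U = -3 + (1/9)*36807 = -3 + 12269/3 = 12260/3 ≈ 4086.7)
(-5222 - 24119) - U = (-5222 - 24119) - 1*12260/3 = -29341 - 12260/3 = -100283/3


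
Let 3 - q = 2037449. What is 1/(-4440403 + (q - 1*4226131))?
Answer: -1/10703980 ≈ -9.3423e-8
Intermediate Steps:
q = -2037446 (q = 3 - 1*2037449 = 3 - 2037449 = -2037446)
1/(-4440403 + (q - 1*4226131)) = 1/(-4440403 + (-2037446 - 1*4226131)) = 1/(-4440403 + (-2037446 - 4226131)) = 1/(-4440403 - 6263577) = 1/(-10703980) = -1/10703980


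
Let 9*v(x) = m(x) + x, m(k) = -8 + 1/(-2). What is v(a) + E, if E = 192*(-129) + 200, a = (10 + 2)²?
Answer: -441953/18 ≈ -24553.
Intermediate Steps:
m(k) = -17/2 (m(k) = -8 - ½ = -17/2)
a = 144 (a = 12² = 144)
v(x) = -17/18 + x/9 (v(x) = (-17/2 + x)/9 = -17/18 + x/9)
E = -24568 (E = -24768 + 200 = -24568)
v(a) + E = (-17/18 + (⅑)*144) - 24568 = (-17/18 + 16) - 24568 = 271/18 - 24568 = -441953/18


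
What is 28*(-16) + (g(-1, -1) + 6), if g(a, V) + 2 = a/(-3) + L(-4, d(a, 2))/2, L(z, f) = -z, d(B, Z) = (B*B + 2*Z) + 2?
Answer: -1325/3 ≈ -441.67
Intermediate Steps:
d(B, Z) = 2 + B**2 + 2*Z (d(B, Z) = (B**2 + 2*Z) + 2 = 2 + B**2 + 2*Z)
g(a, V) = -a/3 (g(a, V) = -2 + (a/(-3) - 1*(-4)/2) = -2 + (a*(-1/3) + 4*(1/2)) = -2 + (-a/3 + 2) = -2 + (2 - a/3) = -a/3)
28*(-16) + (g(-1, -1) + 6) = 28*(-16) + (-1/3*(-1) + 6) = -448 + (1/3 + 6) = -448 + 19/3 = -1325/3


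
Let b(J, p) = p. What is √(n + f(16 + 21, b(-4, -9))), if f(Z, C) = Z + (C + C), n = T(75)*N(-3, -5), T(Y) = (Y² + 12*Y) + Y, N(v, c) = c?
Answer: I*√32981 ≈ 181.61*I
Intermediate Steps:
T(Y) = Y² + 13*Y
n = -33000 (n = (75*(13 + 75))*(-5) = (75*88)*(-5) = 6600*(-5) = -33000)
f(Z, C) = Z + 2*C
√(n + f(16 + 21, b(-4, -9))) = √(-33000 + ((16 + 21) + 2*(-9))) = √(-33000 + (37 - 18)) = √(-33000 + 19) = √(-32981) = I*√32981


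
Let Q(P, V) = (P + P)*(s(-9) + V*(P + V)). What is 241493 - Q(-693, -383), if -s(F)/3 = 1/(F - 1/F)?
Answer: 22856945951/40 ≈ 5.7142e+8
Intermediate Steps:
s(F) = -3/(F - 1/F)
Q(P, V) = 2*P*(27/80 + V*(P + V)) (Q(P, V) = (P + P)*(-3*(-9)/(-1 + (-9)**2) + V*(P + V)) = (2*P)*(-3*(-9)/(-1 + 81) + V*(P + V)) = (2*P)*(-3*(-9)/80 + V*(P + V)) = (2*P)*(-3*(-9)*1/80 + V*(P + V)) = (2*P)*(27/80 + V*(P + V)) = 2*P*(27/80 + V*(P + V)))
241493 - Q(-693, -383) = 241493 - (-693)*(27 + 80*(-383)**2 + 80*(-693)*(-383))/40 = 241493 - (-693)*(27 + 80*146689 + 21233520)/40 = 241493 - (-693)*(27 + 11735120 + 21233520)/40 = 241493 - (-693)*32968667/40 = 241493 - 1*(-22847286231/40) = 241493 + 22847286231/40 = 22856945951/40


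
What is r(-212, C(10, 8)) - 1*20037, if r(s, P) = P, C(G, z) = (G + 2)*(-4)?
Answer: -20085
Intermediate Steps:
C(G, z) = -8 - 4*G (C(G, z) = (2 + G)*(-4) = -8 - 4*G)
r(-212, C(10, 8)) - 1*20037 = (-8 - 4*10) - 1*20037 = (-8 - 40) - 20037 = -48 - 20037 = -20085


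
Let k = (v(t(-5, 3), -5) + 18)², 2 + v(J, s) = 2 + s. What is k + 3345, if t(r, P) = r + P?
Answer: 3514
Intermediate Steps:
t(r, P) = P + r
v(J, s) = s (v(J, s) = -2 + (2 + s) = s)
k = 169 (k = (-5 + 18)² = 13² = 169)
k + 3345 = 169 + 3345 = 3514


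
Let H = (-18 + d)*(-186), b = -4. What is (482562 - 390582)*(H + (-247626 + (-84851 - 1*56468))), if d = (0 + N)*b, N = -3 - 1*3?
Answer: -35877810780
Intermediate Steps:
N = -6 (N = -3 - 3 = -6)
d = 24 (d = (0 - 6)*(-4) = -6*(-4) = 24)
H = -1116 (H = (-18 + 24)*(-186) = 6*(-186) = -1116)
(482562 - 390582)*(H + (-247626 + (-84851 - 1*56468))) = (482562 - 390582)*(-1116 + (-247626 + (-84851 - 1*56468))) = 91980*(-1116 + (-247626 + (-84851 - 56468))) = 91980*(-1116 + (-247626 - 141319)) = 91980*(-1116 - 388945) = 91980*(-390061) = -35877810780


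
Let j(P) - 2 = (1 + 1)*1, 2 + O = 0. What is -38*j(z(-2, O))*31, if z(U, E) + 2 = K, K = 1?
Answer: -4712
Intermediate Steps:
O = -2 (O = -2 + 0 = -2)
z(U, E) = -1 (z(U, E) = -2 + 1 = -1)
j(P) = 4 (j(P) = 2 + (1 + 1)*1 = 2 + 2*1 = 2 + 2 = 4)
-38*j(z(-2, O))*31 = -38*4*31 = -152*31 = -4712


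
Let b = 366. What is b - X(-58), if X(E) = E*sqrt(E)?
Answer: 366 + 58*I*sqrt(58) ≈ 366.0 + 441.71*I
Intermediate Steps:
X(E) = E**(3/2)
b - X(-58) = 366 - (-58)**(3/2) = 366 - (-58)*I*sqrt(58) = 366 + 58*I*sqrt(58)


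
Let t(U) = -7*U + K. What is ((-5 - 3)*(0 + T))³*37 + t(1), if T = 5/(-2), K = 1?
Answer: 295994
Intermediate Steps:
t(U) = 1 - 7*U (t(U) = -7*U + 1 = 1 - 7*U)
T = -5/2 (T = 5*(-½) = -5/2 ≈ -2.5000)
((-5 - 3)*(0 + T))³*37 + t(1) = ((-5 - 3)*(0 - 5/2))³*37 + (1 - 7*1) = (-8*(-5/2))³*37 + (1 - 7) = 20³*37 - 6 = 8000*37 - 6 = 296000 - 6 = 295994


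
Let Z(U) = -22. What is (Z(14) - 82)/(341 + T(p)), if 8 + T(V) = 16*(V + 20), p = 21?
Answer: -104/989 ≈ -0.10516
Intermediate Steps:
T(V) = 312 + 16*V (T(V) = -8 + 16*(V + 20) = -8 + 16*(20 + V) = -8 + (320 + 16*V) = 312 + 16*V)
(Z(14) - 82)/(341 + T(p)) = (-22 - 82)/(341 + (312 + 16*21)) = -104/(341 + (312 + 336)) = -104/(341 + 648) = -104/989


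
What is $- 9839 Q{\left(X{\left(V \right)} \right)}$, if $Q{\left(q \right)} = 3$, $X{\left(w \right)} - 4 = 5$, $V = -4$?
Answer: $-29517$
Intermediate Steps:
$X{\left(w \right)} = 9$ ($X{\left(w \right)} = 4 + 5 = 9$)
$- 9839 Q{\left(X{\left(V \right)} \right)} = \left(-9839\right) 3 = -29517$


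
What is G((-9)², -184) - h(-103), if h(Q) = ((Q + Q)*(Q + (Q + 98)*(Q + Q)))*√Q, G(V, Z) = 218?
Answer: 218 + 190962*I*√103 ≈ 218.0 + 1.9381e+6*I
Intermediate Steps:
h(Q) = 2*Q^(3/2)*(Q + 2*Q*(98 + Q)) (h(Q) = ((2*Q)*(Q + (98 + Q)*(2*Q)))*√Q = ((2*Q)*(Q + 2*Q*(98 + Q)))*√Q = (2*Q*(Q + 2*Q*(98 + Q)))*√Q = 2*Q^(3/2)*(Q + 2*Q*(98 + Q)))
G((-9)², -184) - h(-103) = 218 - (-103)^(5/2)*(394 + 4*(-103)) = 218 - 10609*I*√103*(394 - 412) = 218 - 10609*I*√103*(-18) = 218 - (-190962)*I*√103 = 218 + 190962*I*√103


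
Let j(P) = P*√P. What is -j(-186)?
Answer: 186*I*√186 ≈ 2536.7*I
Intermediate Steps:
j(P) = P^(3/2)
-j(-186) = -(-186)^(3/2) = -(-186)*I*√186 = 186*I*√186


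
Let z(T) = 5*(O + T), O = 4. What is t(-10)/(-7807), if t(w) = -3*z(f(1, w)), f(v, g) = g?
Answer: -90/7807 ≈ -0.011528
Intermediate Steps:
z(T) = 20 + 5*T (z(T) = 5*(4 + T) = 20 + 5*T)
t(w) = -60 - 15*w (t(w) = -3*(20 + 5*w) = -60 - 15*w)
t(-10)/(-7807) = (-60 - 15*(-10))/(-7807) = (-60 + 150)*(-1/7807) = 90*(-1/7807) = -90/7807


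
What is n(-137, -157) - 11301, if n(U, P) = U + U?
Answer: -11575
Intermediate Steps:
n(U, P) = 2*U
n(-137, -157) - 11301 = 2*(-137) - 11301 = -274 - 11301 = -11575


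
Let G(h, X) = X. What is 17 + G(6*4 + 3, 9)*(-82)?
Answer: -721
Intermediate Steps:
17 + G(6*4 + 3, 9)*(-82) = 17 + 9*(-82) = 17 - 738 = -721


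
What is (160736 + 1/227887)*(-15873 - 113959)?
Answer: -4755700047958056/227887 ≈ -2.0869e+10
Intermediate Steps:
(160736 + 1/227887)*(-15873 - 113959) = (160736 + 1/227887)*(-129832) = (36629644833/227887)*(-129832) = -4755700047958056/227887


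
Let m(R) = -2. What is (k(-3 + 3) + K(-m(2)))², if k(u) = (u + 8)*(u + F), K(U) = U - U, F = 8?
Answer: 4096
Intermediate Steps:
K(U) = 0
k(u) = (8 + u)² (k(u) = (u + 8)*(u + 8) = (8 + u)*(8 + u) = (8 + u)²)
(k(-3 + 3) + K(-m(2)))² = ((64 + (-3 + 3)² + 16*(-3 + 3)) + 0)² = ((64 + 0² + 16*0) + 0)² = ((64 + 0 + 0) + 0)² = (64 + 0)² = 64² = 4096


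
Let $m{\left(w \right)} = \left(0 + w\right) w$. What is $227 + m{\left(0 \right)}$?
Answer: $227$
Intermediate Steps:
$m{\left(w \right)} = w^{2}$ ($m{\left(w \right)} = w w = w^{2}$)
$227 + m{\left(0 \right)} = 227 + 0^{2} = 227 + 0 = 227$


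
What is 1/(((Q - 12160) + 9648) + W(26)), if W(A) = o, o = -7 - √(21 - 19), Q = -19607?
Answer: -11063/244779937 + √2/489559874 ≈ -4.5193e-5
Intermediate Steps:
o = -7 - √2 ≈ -8.4142
W(A) = -7 - √2
1/(((Q - 12160) + 9648) + W(26)) = 1/(((-19607 - 12160) + 9648) + (-7 - √2)) = 1/((-31767 + 9648) + (-7 - √2)) = 1/(-22119 + (-7 - √2)) = 1/(-22126 - √2)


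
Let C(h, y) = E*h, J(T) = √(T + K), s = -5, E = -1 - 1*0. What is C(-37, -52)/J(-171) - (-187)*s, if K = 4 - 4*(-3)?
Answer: -935 - 37*I*√155/155 ≈ -935.0 - 2.9719*I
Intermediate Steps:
E = -1 (E = -1 + 0 = -1)
K = 16 (K = 4 + 12 = 16)
J(T) = √(16 + T) (J(T) = √(T + 16) = √(16 + T))
C(h, y) = -h
C(-37, -52)/J(-171) - (-187)*s = (-1*(-37))/(√(16 - 171)) - (-187)*(-5) = 37/(√(-155)) - 1*935 = 37/((I*√155)) - 935 = 37*(-I*√155/155) - 935 = -37*I*√155/155 - 935 = -935 - 37*I*√155/155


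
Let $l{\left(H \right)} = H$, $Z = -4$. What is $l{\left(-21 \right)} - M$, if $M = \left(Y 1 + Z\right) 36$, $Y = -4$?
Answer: $267$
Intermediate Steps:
$M = -288$ ($M = \left(\left(-4\right) 1 - 4\right) 36 = \left(-4 - 4\right) 36 = \left(-8\right) 36 = -288$)
$l{\left(-21 \right)} - M = -21 - -288 = -21 + 288 = 267$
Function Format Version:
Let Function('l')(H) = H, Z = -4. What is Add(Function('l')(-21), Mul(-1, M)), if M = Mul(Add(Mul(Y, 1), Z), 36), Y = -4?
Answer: 267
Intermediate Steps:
M = -288 (M = Mul(Add(Mul(-4, 1), -4), 36) = Mul(Add(-4, -4), 36) = Mul(-8, 36) = -288)
Add(Function('l')(-21), Mul(-1, M)) = Add(-21, Mul(-1, -288)) = Add(-21, 288) = 267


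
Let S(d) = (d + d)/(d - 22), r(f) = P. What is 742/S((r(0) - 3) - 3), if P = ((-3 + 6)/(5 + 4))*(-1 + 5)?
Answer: 2120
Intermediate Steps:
P = 4/3 (P = (3/9)*4 = (3*(⅑))*4 = (⅓)*4 = 4/3 ≈ 1.3333)
r(f) = 4/3
S(d) = 2*d/(-22 + d) (S(d) = (2*d)/(-22 + d) = 2*d/(-22 + d))
742/S((r(0) - 3) - 3) = 742/((2*((4/3 - 3) - 3)/(-22 + ((4/3 - 3) - 3)))) = 742/((2*(-5/3 - 3)/(-22 + (-5/3 - 3)))) = 742/((2*(-14/3)/(-22 - 14/3))) = 742/((2*(-14/3)/(-80/3))) = 742/((2*(-14/3)*(-3/80))) = 742/(7/20) = 742*(20/7) = 2120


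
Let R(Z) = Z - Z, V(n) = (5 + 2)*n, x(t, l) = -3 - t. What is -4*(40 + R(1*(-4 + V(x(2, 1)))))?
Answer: -160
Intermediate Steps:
V(n) = 7*n
R(Z) = 0
-4*(40 + R(1*(-4 + V(x(2, 1))))) = -4*(40 + 0) = -4*40 = -160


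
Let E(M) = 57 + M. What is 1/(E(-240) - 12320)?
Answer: -1/12503 ≈ -7.9981e-5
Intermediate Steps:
1/(E(-240) - 12320) = 1/((57 - 240) - 12320) = 1/(-183 - 12320) = 1/(-12503) = -1/12503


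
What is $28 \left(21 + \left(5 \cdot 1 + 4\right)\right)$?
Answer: $840$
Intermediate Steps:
$28 \left(21 + \left(5 \cdot 1 + 4\right)\right) = 28 \left(21 + \left(5 + 4\right)\right) = 28 \left(21 + 9\right) = 28 \cdot 30 = 840$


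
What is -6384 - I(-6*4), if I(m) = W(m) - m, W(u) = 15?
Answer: -6423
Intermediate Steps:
I(m) = 15 - m
-6384 - I(-6*4) = -6384 - (15 - (-6)*4) = -6384 - (15 - 1*(-24)) = -6384 - (15 + 24) = -6384 - 1*39 = -6384 - 39 = -6423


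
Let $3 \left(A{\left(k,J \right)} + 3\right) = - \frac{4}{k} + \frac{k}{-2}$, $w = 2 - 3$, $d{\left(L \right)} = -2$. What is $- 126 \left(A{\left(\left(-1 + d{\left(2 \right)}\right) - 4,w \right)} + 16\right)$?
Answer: $-1809$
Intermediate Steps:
$w = -1$
$A{\left(k,J \right)} = -3 - \frac{4}{3 k} - \frac{k}{6}$ ($A{\left(k,J \right)} = -3 + \frac{- \frac{4}{k} + \frac{k}{-2}}{3} = -3 + \frac{- \frac{4}{k} + k \left(- \frac{1}{2}\right)}{3} = -3 + \frac{- \frac{4}{k} - \frac{k}{2}}{3} = -3 - \left(\frac{k}{6} + \frac{4}{3 k}\right) = -3 - \frac{4}{3 k} - \frac{k}{6}$)
$- 126 \left(A{\left(\left(-1 + d{\left(2 \right)}\right) - 4,w \right)} + 16\right) = - 126 \left(\frac{-8 - \left(\left(-1 - 2\right) - 4\right) \left(18 - 7\right)}{6 \left(\left(-1 - 2\right) - 4\right)} + 16\right) = - 126 \left(\frac{-8 - \left(-3 - 4\right) \left(18 - 7\right)}{6 \left(-3 - 4\right)} + 16\right) = - 126 \left(\frac{-8 - - 7 \left(18 - 7\right)}{6 \left(-7\right)} + 16\right) = - 126 \left(\frac{1}{6} \left(- \frac{1}{7}\right) \left(-8 - \left(-7\right) 11\right) + 16\right) = - 126 \left(\frac{1}{6} \left(- \frac{1}{7}\right) \left(-8 + 77\right) + 16\right) = - 126 \left(\frac{1}{6} \left(- \frac{1}{7}\right) 69 + 16\right) = - 126 \left(- \frac{23}{14} + 16\right) = \left(-126\right) \frac{201}{14} = -1809$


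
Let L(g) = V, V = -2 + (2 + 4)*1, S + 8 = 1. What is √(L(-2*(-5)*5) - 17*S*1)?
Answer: √123 ≈ 11.091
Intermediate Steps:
S = -7 (S = -8 + 1 = -7)
V = 4 (V = -2 + 6*1 = -2 + 6 = 4)
L(g) = 4
√(L(-2*(-5)*5) - 17*S*1) = √(4 - 17*(-7)*1) = √(4 + 119*1) = √(4 + 119) = √123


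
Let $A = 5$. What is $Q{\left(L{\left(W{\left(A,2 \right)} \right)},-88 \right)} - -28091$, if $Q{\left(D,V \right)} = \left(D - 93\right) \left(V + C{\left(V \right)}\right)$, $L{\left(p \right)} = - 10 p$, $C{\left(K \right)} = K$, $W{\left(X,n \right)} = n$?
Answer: $47979$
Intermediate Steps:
$Q{\left(D,V \right)} = 2 V \left(-93 + D\right)$ ($Q{\left(D,V \right)} = \left(D - 93\right) \left(V + V\right) = \left(-93 + D\right) 2 V = 2 V \left(-93 + D\right)$)
$Q{\left(L{\left(W{\left(A,2 \right)} \right)},-88 \right)} - -28091 = 2 \left(-88\right) \left(-93 - 20\right) - -28091 = 2 \left(-88\right) \left(-93 - 20\right) + 28091 = 2 \left(-88\right) \left(-113\right) + 28091 = 19888 + 28091 = 47979$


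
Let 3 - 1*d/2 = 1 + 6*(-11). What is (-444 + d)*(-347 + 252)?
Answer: 29260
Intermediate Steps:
d = 136 (d = 6 - 2*(1 + 6*(-11)) = 6 - 2*(1 - 66) = 6 - 2*(-65) = 6 + 130 = 136)
(-444 + d)*(-347 + 252) = (-444 + 136)*(-347 + 252) = -308*(-95) = 29260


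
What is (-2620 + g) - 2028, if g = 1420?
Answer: -3228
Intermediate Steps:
(-2620 + g) - 2028 = (-2620 + 1420) - 2028 = -1200 - 2028 = -3228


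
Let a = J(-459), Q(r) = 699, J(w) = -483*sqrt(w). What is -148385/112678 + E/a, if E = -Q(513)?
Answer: -148385/112678 - 233*I*sqrt(51)/24633 ≈ -1.3169 - 0.06755*I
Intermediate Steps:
a = -1449*I*sqrt(51) ≈ -10348.0*I
E = -699 (E = -1*699 = -699)
-148385/112678 + E/a = -148385/112678 - 699*I*sqrt(51)/73899 = -148385*1/112678 - 233*I*sqrt(51)/24633 = -148385/112678 - 233*I*sqrt(51)/24633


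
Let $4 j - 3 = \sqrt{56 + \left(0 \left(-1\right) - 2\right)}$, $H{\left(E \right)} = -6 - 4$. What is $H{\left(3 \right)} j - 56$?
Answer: $- \frac{127}{2} - \frac{15 \sqrt{6}}{2} \approx -81.871$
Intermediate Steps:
$H{\left(E \right)} = -10$
$j = \frac{3}{4} + \frac{3 \sqrt{6}}{4}$ ($j = \frac{3}{4} + \frac{\sqrt{56 + \left(0 \left(-1\right) - 2\right)}}{4} = \frac{3}{4} + \frac{\sqrt{56 + \left(0 - 2\right)}}{4} = \frac{3}{4} + \frac{\sqrt{56 - 2}}{4} = \frac{3}{4} + \frac{\sqrt{54}}{4} = \frac{3}{4} + \frac{3 \sqrt{6}}{4} \approx 2.5871$)
$H{\left(3 \right)} j - 56 = - 10 \left(\frac{3}{4} + \frac{3 \sqrt{6}}{4}\right) - 56 = \left(- \frac{15}{2} - \frac{15 \sqrt{6}}{2}\right) - 56 = - \frac{127}{2} - \frac{15 \sqrt{6}}{2}$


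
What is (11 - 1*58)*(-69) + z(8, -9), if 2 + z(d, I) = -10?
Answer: 3231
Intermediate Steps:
z(d, I) = -12 (z(d, I) = -2 - 10 = -12)
(11 - 1*58)*(-69) + z(8, -9) = (11 - 1*58)*(-69) - 12 = (11 - 58)*(-69) - 12 = -47*(-69) - 12 = 3243 - 12 = 3231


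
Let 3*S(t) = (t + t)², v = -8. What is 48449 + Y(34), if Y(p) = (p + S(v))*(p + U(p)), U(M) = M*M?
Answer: 571367/3 ≈ 1.9046e+5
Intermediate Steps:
U(M) = M²
S(t) = 4*t²/3 (S(t) = (t + t)²/3 = (2*t)²/3 = (4*t²)/3 = 4*t²/3)
Y(p) = (256/3 + p)*(p + p²) (Y(p) = (p + (4/3)*(-8)²)*(p + p²) = (p + (4/3)*64)*(p + p²) = (p + 256/3)*(p + p²) = (256/3 + p)*(p + p²))
48449 + Y(34) = 48449 + (⅓)*34*(256 + 3*34² + 259*34) = 48449 + (⅓)*34*(256 + 3*1156 + 8806) = 48449 + (⅓)*34*(256 + 3468 + 8806) = 48449 + (⅓)*34*12530 = 48449 + 426020/3 = 571367/3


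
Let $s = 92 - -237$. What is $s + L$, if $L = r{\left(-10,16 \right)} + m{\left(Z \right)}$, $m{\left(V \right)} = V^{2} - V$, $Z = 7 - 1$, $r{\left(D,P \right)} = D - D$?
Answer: $359$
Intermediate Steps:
$r{\left(D,P \right)} = 0$
$s = 329$ ($s = 92 + 237 = 329$)
$Z = 6$ ($Z = 7 - 1 = 6$)
$L = 30$ ($L = 0 + 6 \left(-1 + 6\right) = 0 + 6 \cdot 5 = 0 + 30 = 30$)
$s + L = 329 + 30 = 359$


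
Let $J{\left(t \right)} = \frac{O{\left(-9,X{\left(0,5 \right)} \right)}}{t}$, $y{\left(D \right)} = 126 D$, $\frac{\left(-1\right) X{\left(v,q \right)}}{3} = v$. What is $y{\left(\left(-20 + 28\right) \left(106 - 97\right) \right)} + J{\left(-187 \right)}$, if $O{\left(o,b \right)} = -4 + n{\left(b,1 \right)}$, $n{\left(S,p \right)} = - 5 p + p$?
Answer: $\frac{1696472}{187} \approx 9072.0$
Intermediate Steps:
$n{\left(S,p \right)} = - 4 p$
$X{\left(v,q \right)} = - 3 v$
$O{\left(o,b \right)} = -8$ ($O{\left(o,b \right)} = -4 - 4 = -8$)
$J{\left(t \right)} = - \frac{8}{t}$
$y{\left(\left(-20 + 28\right) \left(106 - 97\right) \right)} + J{\left(-187 \right)} = 126 \left(-20 + 28\right) \left(106 - 97\right) - \frac{8}{-187} = 126 \cdot 8 \cdot 9 - - \frac{8}{187} = 126 \cdot 72 + \frac{8}{187} = 9072 + \frac{8}{187} = \frac{1696472}{187}$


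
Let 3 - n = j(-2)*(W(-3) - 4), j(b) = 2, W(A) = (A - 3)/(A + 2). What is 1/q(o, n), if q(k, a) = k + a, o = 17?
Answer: 1/16 ≈ 0.062500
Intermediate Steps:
W(A) = (-3 + A)/(2 + A)
n = -1 (n = 3 - 2*((-3 - 3)/(2 - 3) - 4) = 3 - 2*(-6/(-1) - 4) = 3 - 2*(-1*(-6) - 4) = 3 - 2*(6 - 4) = 3 - 2*2 = 3 - 1*4 = 3 - 4 = -1)
q(k, a) = a + k
1/q(o, n) = 1/(-1 + 17) = 1/16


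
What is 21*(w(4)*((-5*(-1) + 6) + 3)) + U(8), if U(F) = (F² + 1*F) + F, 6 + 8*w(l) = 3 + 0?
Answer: -121/4 ≈ -30.250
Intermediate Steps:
w(l) = -3/8 (w(l) = -¾ + (3 + 0)/8 = -¾ + (⅛)*3 = -¾ + 3/8 = -3/8)
U(F) = F² + 2*F (U(F) = (F² + F) + F = (F + F²) + F = F² + 2*F)
21*(w(4)*((-5*(-1) + 6) + 3)) + U(8) = 21*(-3*((-5*(-1) + 6) + 3)/8) + 8*(2 + 8) = 21*(-3*((5 + 6) + 3)/8) + 8*10 = 21*(-3*(11 + 3)/8) + 80 = 21*(-3/8*14) + 80 = 21*(-21/4) + 80 = -441/4 + 80 = -121/4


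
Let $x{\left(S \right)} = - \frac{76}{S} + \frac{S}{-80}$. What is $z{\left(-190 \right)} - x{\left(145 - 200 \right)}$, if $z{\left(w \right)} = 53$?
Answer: $\frac{44819}{880} \approx 50.931$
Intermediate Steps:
$x{\left(S \right)} = - \frac{76}{S} - \frac{S}{80}$ ($x{\left(S \right)} = - \frac{76}{S} + S \left(- \frac{1}{80}\right) = - \frac{76}{S} - \frac{S}{80}$)
$z{\left(-190 \right)} - x{\left(145 - 200 \right)} = 53 - \left(- \frac{76}{145 - 200} - \frac{145 - 200}{80}\right) = 53 - \left(- \frac{76}{-55} - - \frac{11}{16}\right) = 53 - \left(\left(-76\right) \left(- \frac{1}{55}\right) + \frac{11}{16}\right) = 53 - \left(\frac{76}{55} + \frac{11}{16}\right) = 53 - \frac{1821}{880} = \frac{44819}{880}$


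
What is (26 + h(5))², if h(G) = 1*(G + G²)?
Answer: 3136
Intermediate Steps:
h(G) = G + G²
(26 + h(5))² = (26 + 5*(1 + 5))² = (26 + 5*6)² = (26 + 30)² = 56² = 3136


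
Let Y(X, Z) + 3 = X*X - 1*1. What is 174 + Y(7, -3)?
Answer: 219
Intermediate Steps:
Y(X, Z) = -4 + X² (Y(X, Z) = -3 + (X*X - 1*1) = -3 + (X² - 1) = -3 + (-1 + X²) = -4 + X²)
174 + Y(7, -3) = 174 + (-4 + 7²) = 174 + (-4 + 49) = 174 + 45 = 219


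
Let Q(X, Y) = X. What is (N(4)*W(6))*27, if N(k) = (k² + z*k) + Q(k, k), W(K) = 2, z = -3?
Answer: 432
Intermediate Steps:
N(k) = k² - 2*k (N(k) = (k² - 3*k) + k = k² - 2*k)
(N(4)*W(6))*27 = ((4*(-2 + 4))*2)*27 = ((4*2)*2)*27 = (8*2)*27 = 16*27 = 432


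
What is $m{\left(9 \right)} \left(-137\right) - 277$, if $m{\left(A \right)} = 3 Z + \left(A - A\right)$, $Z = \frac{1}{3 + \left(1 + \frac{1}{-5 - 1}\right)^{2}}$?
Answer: $- \frac{51637}{133} \approx -388.25$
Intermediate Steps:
$Z = \frac{36}{133}$ ($Z = \frac{1}{3 + \left(1 + \frac{1}{-6}\right)^{2}} = \frac{1}{3 + \left(1 - \frac{1}{6}\right)^{2}} = \frac{1}{3 + \left(\frac{5}{6}\right)^{2}} = \frac{1}{3 + \frac{25}{36}} = \frac{1}{\frac{133}{36}} = \frac{36}{133} \approx 0.27068$)
$m{\left(A \right)} = \frac{108}{133}$ ($m{\left(A \right)} = 3 \cdot \frac{36}{133} + \left(A - A\right) = \frac{108}{133} + 0 = \frac{108}{133}$)
$m{\left(9 \right)} \left(-137\right) - 277 = \frac{108}{133} \left(-137\right) - 277 = - \frac{14796}{133} - 277 = - \frac{51637}{133}$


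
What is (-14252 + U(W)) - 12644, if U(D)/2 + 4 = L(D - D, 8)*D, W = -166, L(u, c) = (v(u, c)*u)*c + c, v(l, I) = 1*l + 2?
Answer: -29560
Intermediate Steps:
v(l, I) = 2 + l (v(l, I) = l + 2 = 2 + l)
L(u, c) = c + c*u*(2 + u) (L(u, c) = ((2 + u)*u)*c + c = (u*(2 + u))*c + c = c*u*(2 + u) + c = c + c*u*(2 + u))
U(D) = -8 + 16*D (U(D) = -8 + 2*((8*(1 + (D - D)*(2 + (D - D))))*D) = -8 + 2*((8*(1 + 0*(2 + 0)))*D) = -8 + 2*((8*(1 + 0*2))*D) = -8 + 2*((8*(1 + 0))*D) = -8 + 2*((8*1)*D) = -8 + 2*(8*D) = -8 + 16*D)
(-14252 + U(W)) - 12644 = (-14252 + (-8 + 16*(-166))) - 12644 = (-14252 + (-8 - 2656)) - 12644 = (-14252 - 2664) - 12644 = -16916 - 12644 = -29560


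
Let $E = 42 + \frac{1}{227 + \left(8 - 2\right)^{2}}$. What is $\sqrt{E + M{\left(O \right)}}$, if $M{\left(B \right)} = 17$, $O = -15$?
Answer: $\frac{\sqrt{4081234}}{263} \approx 7.6814$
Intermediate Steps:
$E = \frac{11047}{263}$ ($E = 42 + \frac{1}{227 + 6^{2}} = 42 + \frac{1}{227 + 36} = 42 + \frac{1}{263} = \frac{11047}{263} \approx 42.004$)
$\sqrt{E + M{\left(O \right)}} = \sqrt{\frac{11047}{263} + 17} = \sqrt{\frac{15518}{263}} = \frac{\sqrt{4081234}}{263}$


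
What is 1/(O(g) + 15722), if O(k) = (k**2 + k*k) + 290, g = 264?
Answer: 1/155404 ≈ 6.4348e-6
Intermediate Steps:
O(k) = 290 + 2*k**2 (O(k) = (k**2 + k**2) + 290 = 2*k**2 + 290 = 290 + 2*k**2)
1/(O(g) + 15722) = 1/((290 + 2*264**2) + 15722) = 1/((290 + 2*69696) + 15722) = 1/((290 + 139392) + 15722) = 1/(139682 + 15722) = 1/155404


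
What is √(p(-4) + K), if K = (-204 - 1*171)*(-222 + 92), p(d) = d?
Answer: √48746 ≈ 220.78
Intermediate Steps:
K = 48750 (K = (-204 - 171)*(-130) = -375*(-130) = 48750)
√(p(-4) + K) = √(-4 + 48750) = √48746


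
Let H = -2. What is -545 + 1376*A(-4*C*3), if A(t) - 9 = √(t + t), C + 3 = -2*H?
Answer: 11839 + 2752*I*√6 ≈ 11839.0 + 6741.0*I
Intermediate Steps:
C = 1 (C = -3 - 2*(-2) = -3 + 4 = 1)
A(t) = 9 + √2*√t (A(t) = 9 + √(t + t) = 9 + √(2*t) = 9 + √2*√t)
-545 + 1376*A(-4*C*3) = -545 + 1376*(9 + √2*√(-4*1*3)) = -545 + 1376*(9 + √2*√(-4*3)) = -545 + 1376*(9 + √2*√(-12)) = -545 + 1376*(9 + √2*(2*I*√3)) = -545 + 1376*(9 + 2*I*√6) = -545 + (12384 + 2752*I*√6) = 11839 + 2752*I*√6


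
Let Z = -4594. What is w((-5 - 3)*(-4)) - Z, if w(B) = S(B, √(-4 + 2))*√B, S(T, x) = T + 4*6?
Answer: 4594 + 224*√2 ≈ 4910.8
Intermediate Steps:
S(T, x) = 24 + T (S(T, x) = T + 24 = 24 + T)
w(B) = √B*(24 + B) (w(B) = (24 + B)*√B = √B*(24 + B))
w((-5 - 3)*(-4)) - Z = √((-5 - 3)*(-4))*(24 + (-5 - 3)*(-4)) - 1*(-4594) = √(-8*(-4))*(24 - 8*(-4)) + 4594 = √32*(24 + 32) + 4594 = (4*√2)*56 + 4594 = 224*√2 + 4594 = 4594 + 224*√2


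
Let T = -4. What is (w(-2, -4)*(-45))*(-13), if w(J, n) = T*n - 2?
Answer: 8190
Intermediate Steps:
w(J, n) = -2 - 4*n (w(J, n) = -4*n - 2 = -2 - 4*n)
(w(-2, -4)*(-45))*(-13) = ((-2 - 4*(-4))*(-45))*(-13) = ((-2 + 16)*(-45))*(-13) = (14*(-45))*(-13) = -630*(-13) = 8190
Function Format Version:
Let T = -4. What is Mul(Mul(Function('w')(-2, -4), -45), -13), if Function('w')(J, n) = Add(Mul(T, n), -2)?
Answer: 8190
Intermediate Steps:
Function('w')(J, n) = Add(-2, Mul(-4, n)) (Function('w')(J, n) = Add(Mul(-4, n), -2) = Add(-2, Mul(-4, n)))
Mul(Mul(Function('w')(-2, -4), -45), -13) = Mul(Mul(Add(-2, Mul(-4, -4)), -45), -13) = Mul(Mul(Add(-2, 16), -45), -13) = Mul(Mul(14, -45), -13) = Mul(-630, -13) = 8190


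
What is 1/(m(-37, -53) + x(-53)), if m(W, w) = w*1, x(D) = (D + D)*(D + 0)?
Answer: 1/5565 ≈ 0.00017969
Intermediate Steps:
x(D) = 2*D² (x(D) = (2*D)*D = 2*D²)
m(W, w) = w
1/(m(-37, -53) + x(-53)) = 1/(-53 + 2*(-53)²) = 1/(-53 + 2*2809) = 1/(-53 + 5618) = 1/5565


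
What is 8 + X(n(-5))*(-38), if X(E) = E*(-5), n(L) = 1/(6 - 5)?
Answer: 198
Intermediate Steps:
n(L) = 1 (n(L) = 1/1 = 1)
X(E) = -5*E
8 + X(n(-5))*(-38) = 8 - 5*1*(-38) = 8 - 5*(-38) = 8 + 190 = 198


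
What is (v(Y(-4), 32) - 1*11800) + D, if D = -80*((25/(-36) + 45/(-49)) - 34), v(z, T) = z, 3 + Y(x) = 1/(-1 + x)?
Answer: -19743956/2205 ≈ -8954.2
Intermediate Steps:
Y(x) = -3 + 1/(-1 + x)
D = 1256420/441 (D = -80*((25*(-1/36) + 45*(-1/49)) - 34) = -80*((-25/36 - 45/49) - 34) = -80*(-2845/1764 - 34) = -80*(-62821/1764) = 1256420/441 ≈ 2849.0)
(v(Y(-4), 32) - 1*11800) + D = ((4 - 3*(-4))/(-1 - 4) - 1*11800) + 1256420/441 = ((4 + 12)/(-5) - 11800) + 1256420/441 = (-⅕*16 - 11800) + 1256420/441 = (-16/5 - 11800) + 1256420/441 = -59016/5 + 1256420/441 = -19743956/2205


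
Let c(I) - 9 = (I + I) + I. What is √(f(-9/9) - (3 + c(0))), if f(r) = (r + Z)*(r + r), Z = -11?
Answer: 2*√3 ≈ 3.4641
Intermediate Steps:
c(I) = 9 + 3*I (c(I) = 9 + ((I + I) + I) = 9 + (2*I + I) = 9 + 3*I)
f(r) = 2*r*(-11 + r) (f(r) = (r - 11)*(r + r) = (-11 + r)*(2*r) = 2*r*(-11 + r))
√(f(-9/9) - (3 + c(0))) = √(2*(-9/9)*(-11 - 9/9) - (3 + (9 + 3*0))) = √(2*(-9*⅑)*(-11 - 9*⅑) - (3 + (9 + 0))) = √(2*(-1)*(-11 - 1) - (3 + 9)) = √(2*(-1)*(-12) - 1*12) = √(24 - 12) = √12 = 2*√3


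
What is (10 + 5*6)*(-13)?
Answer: -520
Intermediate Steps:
(10 + 5*6)*(-13) = (10 + 30)*(-13) = 40*(-13) = -520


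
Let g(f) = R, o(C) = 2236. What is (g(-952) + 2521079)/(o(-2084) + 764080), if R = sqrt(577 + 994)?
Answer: 2521079/766316 + sqrt(1571)/766316 ≈ 3.2899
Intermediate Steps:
R = sqrt(1571) ≈ 39.636
g(f) = sqrt(1571)
(g(-952) + 2521079)/(o(-2084) + 764080) = (sqrt(1571) + 2521079)/(2236 + 764080) = (2521079 + sqrt(1571))/766316 = (2521079 + sqrt(1571))*(1/766316) = 2521079/766316 + sqrt(1571)/766316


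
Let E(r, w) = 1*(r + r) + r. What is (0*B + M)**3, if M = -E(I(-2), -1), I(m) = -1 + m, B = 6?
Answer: 729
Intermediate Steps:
E(r, w) = 3*r (E(r, w) = 1*(2*r) + r = 2*r + r = 3*r)
M = 9 (M = -3*(-1 - 2) = -3*(-3) = -1*(-9) = 9)
(0*B + M)**3 = (0*6 + 9)**3 = (0 + 9)**3 = 9**3 = 729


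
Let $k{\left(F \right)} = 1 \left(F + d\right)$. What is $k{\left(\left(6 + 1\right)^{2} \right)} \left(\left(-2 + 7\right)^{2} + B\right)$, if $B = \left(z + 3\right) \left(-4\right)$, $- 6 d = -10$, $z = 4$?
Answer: $-152$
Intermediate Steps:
$d = \frac{5}{3}$ ($d = \left(- \frac{1}{6}\right) \left(-10\right) = \frac{5}{3} \approx 1.6667$)
$k{\left(F \right)} = \frac{5}{3} + F$ ($k{\left(F \right)} = 1 \left(F + \frac{5}{3}\right) = 1 \left(\frac{5}{3} + F\right) = \frac{5}{3} + F$)
$B = -28$ ($B = \left(4 + 3\right) \left(-4\right) = 7 \left(-4\right) = -28$)
$k{\left(\left(6 + 1\right)^{2} \right)} \left(\left(-2 + 7\right)^{2} + B\right) = \left(\frac{5}{3} + \left(6 + 1\right)^{2}\right) \left(\left(-2 + 7\right)^{2} - 28\right) = \left(\frac{5}{3} + 7^{2}\right) \left(5^{2} - 28\right) = \left(\frac{5}{3} + 49\right) \left(25 - 28\right) = \frac{152}{3} \left(-3\right) = -152$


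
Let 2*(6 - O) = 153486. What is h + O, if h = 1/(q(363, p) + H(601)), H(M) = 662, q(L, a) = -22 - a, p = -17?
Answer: -50416208/657 ≈ -76737.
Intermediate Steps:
O = -76737 (O = 6 - ½*153486 = 6 - 76743 = -76737)
h = 1/657 (h = 1/((-22 - 1*(-17)) + 662) = 1/((-22 + 17) + 662) = 1/(-5 + 662) = 1/657 ≈ 0.0015221)
h + O = 1/657 - 76737 = -50416208/657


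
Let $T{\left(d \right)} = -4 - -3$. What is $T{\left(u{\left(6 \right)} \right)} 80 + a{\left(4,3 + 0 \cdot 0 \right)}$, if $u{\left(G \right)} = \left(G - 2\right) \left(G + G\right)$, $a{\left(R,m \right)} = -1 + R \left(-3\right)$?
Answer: $-93$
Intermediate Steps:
$a{\left(R,m \right)} = -1 - 3 R$
$u{\left(G \right)} = 2 G \left(-2 + G\right)$ ($u{\left(G \right)} = \left(-2 + G\right) 2 G = 2 G \left(-2 + G\right)$)
$T{\left(d \right)} = -1$ ($T{\left(d \right)} = -4 + 3 = -1$)
$T{\left(u{\left(6 \right)} \right)} 80 + a{\left(4,3 + 0 \cdot 0 \right)} = \left(-1\right) 80 - 13 = -80 - 13 = -93$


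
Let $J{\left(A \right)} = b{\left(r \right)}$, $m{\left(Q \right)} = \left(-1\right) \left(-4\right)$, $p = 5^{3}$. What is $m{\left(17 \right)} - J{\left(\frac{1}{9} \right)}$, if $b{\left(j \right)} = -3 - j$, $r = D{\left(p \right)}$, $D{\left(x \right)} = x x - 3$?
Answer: $15629$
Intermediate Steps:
$p = 125$
$D{\left(x \right)} = -3 + x^{2}$ ($D{\left(x \right)} = x^{2} - 3 = -3 + x^{2}$)
$m{\left(Q \right)} = 4$
$r = 15622$ ($r = -3 + 125^{2} = -3 + 15625 = 15622$)
$J{\left(A \right)} = -15625$ ($J{\left(A \right)} = -3 - 15622 = -15625$)
$m{\left(17 \right)} - J{\left(\frac{1}{9} \right)} = 4 - -15625 = 4 + 15625 = 15629$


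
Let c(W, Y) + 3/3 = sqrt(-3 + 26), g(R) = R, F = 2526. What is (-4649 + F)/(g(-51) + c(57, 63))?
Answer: 110396/2681 + 2123*sqrt(23)/2681 ≈ 44.975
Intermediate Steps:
c(W, Y) = -1 + sqrt(23) (c(W, Y) = -1 + sqrt(-3 + 26) = -1 + sqrt(23))
(-4649 + F)/(g(-51) + c(57, 63)) = (-4649 + 2526)/(-51 + (-1 + sqrt(23))) = -2123/(-52 + sqrt(23))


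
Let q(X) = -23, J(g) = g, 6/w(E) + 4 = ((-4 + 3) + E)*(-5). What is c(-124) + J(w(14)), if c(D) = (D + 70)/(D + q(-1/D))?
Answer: 316/1127 ≈ 0.28039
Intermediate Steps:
w(E) = 6/(1 - 5*E) (w(E) = 6/(-4 + ((-4 + 3) + E)*(-5)) = 6/(-4 + (-1 + E)*(-5)) = 6/(-4 + (5 - 5*E)) = 6/(1 - 5*E))
c(D) = (70 + D)/(-23 + D) (c(D) = (D + 70)/(D - 23) = (70 + D)/(-23 + D))
c(-124) + J(w(14)) = (70 - 124)/(-23 - 124) - 6/(-1 + 5*14) = -54/(-147) - 6/(-1 + 70) = -1/147*(-54) - 6/69 = 18/49 - 6*1/69 = 18/49 - 2/23 = 316/1127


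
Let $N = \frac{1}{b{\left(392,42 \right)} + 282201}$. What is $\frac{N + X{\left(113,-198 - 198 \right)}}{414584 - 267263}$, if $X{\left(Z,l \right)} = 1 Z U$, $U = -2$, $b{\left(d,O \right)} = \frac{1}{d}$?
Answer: $- \frac{25000750826}{16297060487553} \approx -0.0015341$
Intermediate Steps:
$N = \frac{392}{110622793}$ ($N = \frac{1}{\frac{1}{392} + 282201} = \frac{1}{\frac{110622793}{392}} = \frac{392}{110622793} \approx 3.5436 \cdot 10^{-6}$)
$X{\left(Z,l \right)} = - 2 Z$ ($X{\left(Z,l \right)} = 1 Z \left(-2\right) = Z \left(-2\right) = - 2 Z$)
$\frac{N + X{\left(113,-198 - 198 \right)}}{414584 - 267263} = \frac{\frac{392}{110622793} - 226}{414584 - 267263} = \frac{\frac{392}{110622793} - 226}{147321} = \left(- \frac{25000750826}{110622793}\right) \frac{1}{147321} = - \frac{25000750826}{16297060487553}$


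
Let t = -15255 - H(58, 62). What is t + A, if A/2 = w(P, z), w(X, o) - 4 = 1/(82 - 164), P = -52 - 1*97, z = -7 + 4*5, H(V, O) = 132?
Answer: -630540/41 ≈ -15379.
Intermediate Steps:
z = 13 (z = -7 + 20 = 13)
P = -149 (P = -52 - 97 = -149)
w(X, o) = 327/82 (w(X, o) = 4 + 1/(82 - 164) = 4 + 1/(-82) = 4 - 1/82 = 327/82)
A = 327/41 (A = 2*(327/82) = 327/41 ≈ 7.9756)
t = -15387 (t = -15255 - 1*132 = -15255 - 132 = -15387)
t + A = -15387 + 327/41 = -630540/41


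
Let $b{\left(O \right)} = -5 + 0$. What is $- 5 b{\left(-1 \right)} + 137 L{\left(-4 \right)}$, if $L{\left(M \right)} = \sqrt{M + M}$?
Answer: $25 + 274 i \sqrt{2} \approx 25.0 + 387.49 i$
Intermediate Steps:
$b{\left(O \right)} = -5$
$L{\left(M \right)} = \sqrt{2} \sqrt{M}$ ($L{\left(M \right)} = \sqrt{2 M} = \sqrt{2} \sqrt{M}$)
$- 5 b{\left(-1 \right)} + 137 L{\left(-4 \right)} = \left(-5\right) \left(-5\right) + 137 \sqrt{2} \sqrt{-4} = 25 + 137 \sqrt{2} \cdot 2 i = 25 + 137 \cdot 2 i \sqrt{2} = 25 + 274 i \sqrt{2}$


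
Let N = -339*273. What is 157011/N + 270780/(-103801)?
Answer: -13785925157/3202157049 ≈ -4.3052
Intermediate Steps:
N = -92547
157011/N + 270780/(-103801) = 157011/(-92547) + 270780/(-103801) = 157011*(-1/92547) + 270780*(-1/103801) = -52337/30849 - 270780/103801 = -13785925157/3202157049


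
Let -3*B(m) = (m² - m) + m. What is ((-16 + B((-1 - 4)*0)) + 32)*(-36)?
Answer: -576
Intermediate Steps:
B(m) = -m²/3 (B(m) = -((m² - m) + m)/3 = -m²/3)
((-16 + B((-1 - 4)*0)) + 32)*(-36) = ((-16 - ((-1 - 4)*0)²/3) + 32)*(-36) = ((-16 - (-5*0)²/3) + 32)*(-36) = ((-16 - ⅓*0²) + 32)*(-36) = ((-16 - ⅓*0) + 32)*(-36) = ((-16 + 0) + 32)*(-36) = (-16 + 32)*(-36) = 16*(-36) = -576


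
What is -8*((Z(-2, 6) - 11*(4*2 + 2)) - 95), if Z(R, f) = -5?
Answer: 1680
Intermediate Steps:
-8*((Z(-2, 6) - 11*(4*2 + 2)) - 95) = -8*((-5 - 11*(4*2 + 2)) - 95) = -8*((-5 - 11*(8 + 2)) - 95) = -8*((-5 - 11*10) - 95) = -8*((-5 - 110) - 95) = -8*(-115 - 95) = -8*(-210) = 1680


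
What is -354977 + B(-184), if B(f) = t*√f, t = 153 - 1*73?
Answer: -354977 + 160*I*√46 ≈ -3.5498e+5 + 1085.2*I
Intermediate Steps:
t = 80 (t = 153 - 73 = 80)
B(f) = 80*√f
-354977 + B(-184) = -354977 + 80*√(-184) = -354977 + 80*(2*I*√46) = -354977 + 160*I*√46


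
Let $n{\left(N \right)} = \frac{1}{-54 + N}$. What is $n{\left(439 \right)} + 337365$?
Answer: $\frac{129885526}{385} \approx 3.3737 \cdot 10^{5}$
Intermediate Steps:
$n{\left(439 \right)} + 337365 = \frac{1}{-54 + 439} + 337365 = \frac{1}{385} + 337365 = \frac{129885526}{385}$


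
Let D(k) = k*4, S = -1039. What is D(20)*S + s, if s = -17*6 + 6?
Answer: -83216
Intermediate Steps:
s = -96 (s = -102 + 6 = -96)
D(k) = 4*k
D(20)*S + s = (4*20)*(-1039) - 96 = 80*(-1039) - 96 = -83120 - 96 = -83216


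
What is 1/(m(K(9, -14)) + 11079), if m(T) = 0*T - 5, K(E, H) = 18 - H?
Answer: 1/11074 ≈ 9.0302e-5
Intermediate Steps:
m(T) = -5 (m(T) = 0 - 5 = -5)
1/(m(K(9, -14)) + 11079) = 1/(-5 + 11079) = 1/11074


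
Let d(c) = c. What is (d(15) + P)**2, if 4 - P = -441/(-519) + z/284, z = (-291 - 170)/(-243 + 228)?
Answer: 176800821442609/543139520400 ≈ 325.52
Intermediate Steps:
z = 461/15 (z = -461/(-15) = -461*(-1/15) = 461/15 ≈ 30.733)
P = 2241947/736980 (P = 4 - (-441/(-519) + (461/15)/284) = 4 - (-441*(-1/519) + (461/15)*(1/284)) = 4 - (147/173 + 461/4260) = 4 - 1*705973/736980 = 4 - 705973/736980 = 2241947/736980 ≈ 3.0421)
(d(15) + P)**2 = (15 + 2241947/736980)**2 = (13296647/736980)**2 = 176800821442609/543139520400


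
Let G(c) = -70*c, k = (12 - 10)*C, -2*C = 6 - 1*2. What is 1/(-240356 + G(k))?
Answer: -1/240076 ≈ -4.1653e-6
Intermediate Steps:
C = -2 (C = -(6 - 1*2)/2 = -(6 - 2)/2 = -½*4 = -2)
k = -4 (k = (12 - 10)*(-2) = 2*(-2) = -4)
1/(-240356 + G(k)) = 1/(-240356 - 70*(-4)) = 1/(-240356 + 280) = 1/(-240076) = -1/240076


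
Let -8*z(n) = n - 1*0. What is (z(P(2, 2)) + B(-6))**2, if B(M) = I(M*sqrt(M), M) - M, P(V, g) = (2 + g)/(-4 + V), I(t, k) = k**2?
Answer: 28561/16 ≈ 1785.1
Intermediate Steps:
P(V, g) = (2 + g)/(-4 + V)
z(n) = -n/8 (z(n) = -(n - 1*0)/8 = -(n + 0)/8 = -n/8)
B(M) = M**2 - M
(z(P(2, 2)) + B(-6))**2 = (-(2 + 2)/(8*(-4 + 2)) - 6*(-1 - 6))**2 = (-4/(8*(-2)) - 6*(-7))**2 = (-(-1)*4/16 + 42)**2 = (-1/8*(-2) + 42)**2 = (1/4 + 42)**2 = (169/4)**2 = 28561/16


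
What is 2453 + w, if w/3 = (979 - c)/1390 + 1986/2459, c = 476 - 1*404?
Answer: 8399351089/3418010 ≈ 2457.4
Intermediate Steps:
c = 72 (c = 476 - 404 = 72)
w = 14972559/3418010 (w = 3*((979 - 1*72)/1390 + 1986/2459) = 3*((979 - 72)*(1/1390) + 1986*(1/2459)) = 3*(907*(1/1390) + 1986/2459) = 3*(907/1390 + 1986/2459) = 3*(4990853/3418010) = 14972559/3418010 ≈ 4.3805)
2453 + w = 2453 + 14972559/3418010 = 8399351089/3418010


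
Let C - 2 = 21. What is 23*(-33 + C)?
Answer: -230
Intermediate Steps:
C = 23 (C = 2 + 21 = 23)
23*(-33 + C) = 23*(-33 + 23) = 23*(-10) = -230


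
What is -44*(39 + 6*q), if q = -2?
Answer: -1188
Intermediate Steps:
-44*(39 + 6*q) = -44*(39 + 6*(-2)) = -44*(39 - 12) = -44*27 = -1188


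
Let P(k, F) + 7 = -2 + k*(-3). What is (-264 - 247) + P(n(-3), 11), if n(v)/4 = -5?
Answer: -460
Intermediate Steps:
n(v) = -20 (n(v) = 4*(-5) = -20)
P(k, F) = -9 - 3*k (P(k, F) = -7 + (-2 + k*(-3)) = -7 + (-2 - 3*k) = -9 - 3*k)
(-264 - 247) + P(n(-3), 11) = (-264 - 247) + (-9 - 3*(-20)) = -511 + (-9 + 60) = -511 + 51 = -460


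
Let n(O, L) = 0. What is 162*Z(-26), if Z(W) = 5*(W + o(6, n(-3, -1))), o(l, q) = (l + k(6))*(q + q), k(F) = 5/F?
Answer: -21060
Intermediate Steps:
o(l, q) = 2*q*(⅚ + l) (o(l, q) = (l + 5/6)*(q + q) = (l + 5*(⅙))*(2*q) = (l + ⅚)*(2*q) = (⅚ + l)*(2*q) = 2*q*(⅚ + l))
Z(W) = 5*W (Z(W) = 5*(W + (⅓)*0*(5 + 6*6)) = 5*(W + (⅓)*0*(5 + 36)) = 5*(W + (⅓)*0*41) = 5*(W + 0) = 5*W)
162*Z(-26) = 162*(5*(-26)) = 162*(-130) = -21060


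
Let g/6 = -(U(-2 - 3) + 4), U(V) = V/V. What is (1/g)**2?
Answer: 1/900 ≈ 0.0011111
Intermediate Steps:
U(V) = 1
g = -30 (g = 6*(-(1 + 4)) = 6*(-1*5) = 6*(-5) = -30)
(1/g)**2 = (1/(-30))**2 = (-1/30)**2 = 1/900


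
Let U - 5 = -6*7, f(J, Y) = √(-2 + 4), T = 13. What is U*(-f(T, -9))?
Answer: 37*√2 ≈ 52.326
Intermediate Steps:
f(J, Y) = √2
U = -37 (U = 5 - 6*7 = 5 - 42 = -37)
U*(-f(T, -9)) = -(-37)*√2 = 37*√2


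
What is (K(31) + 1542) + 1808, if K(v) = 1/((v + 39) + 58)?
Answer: 428801/128 ≈ 3350.0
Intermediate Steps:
K(v) = 1/(97 + v) (K(v) = 1/((39 + v) + 58) = 1/(97 + v))
(K(31) + 1542) + 1808 = (1/(97 + 31) + 1542) + 1808 = (1/128 + 1542) + 1808 = 197377/128 + 1808 = 428801/128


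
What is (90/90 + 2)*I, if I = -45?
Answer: -135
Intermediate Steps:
(90/90 + 2)*I = (90/90 + 2)*(-45) = (90*(1/90) + 2)*(-45) = (1 + 2)*(-45) = 3*(-45) = -135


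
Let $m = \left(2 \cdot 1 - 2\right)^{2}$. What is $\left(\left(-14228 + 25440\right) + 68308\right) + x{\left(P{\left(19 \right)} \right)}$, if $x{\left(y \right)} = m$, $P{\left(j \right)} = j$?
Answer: $79520$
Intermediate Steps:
$m = 0$ ($m = \left(2 - 2\right)^{2} = 0^{2} = 0$)
$x{\left(y \right)} = 0$
$\left(\left(-14228 + 25440\right) + 68308\right) + x{\left(P{\left(19 \right)} \right)} = \left(\left(-14228 + 25440\right) + 68308\right) + 0 = \left(11212 + 68308\right) + 0 = 79520 + 0 = 79520$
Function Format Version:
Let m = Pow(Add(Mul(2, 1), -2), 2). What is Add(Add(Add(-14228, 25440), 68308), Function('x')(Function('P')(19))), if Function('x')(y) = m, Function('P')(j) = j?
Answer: 79520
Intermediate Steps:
m = 0 (m = Pow(Add(2, -2), 2) = Pow(0, 2) = 0)
Function('x')(y) = 0
Add(Add(Add(-14228, 25440), 68308), Function('x')(Function('P')(19))) = Add(Add(Add(-14228, 25440), 68308), 0) = Add(Add(11212, 68308), 0) = Add(79520, 0) = 79520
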